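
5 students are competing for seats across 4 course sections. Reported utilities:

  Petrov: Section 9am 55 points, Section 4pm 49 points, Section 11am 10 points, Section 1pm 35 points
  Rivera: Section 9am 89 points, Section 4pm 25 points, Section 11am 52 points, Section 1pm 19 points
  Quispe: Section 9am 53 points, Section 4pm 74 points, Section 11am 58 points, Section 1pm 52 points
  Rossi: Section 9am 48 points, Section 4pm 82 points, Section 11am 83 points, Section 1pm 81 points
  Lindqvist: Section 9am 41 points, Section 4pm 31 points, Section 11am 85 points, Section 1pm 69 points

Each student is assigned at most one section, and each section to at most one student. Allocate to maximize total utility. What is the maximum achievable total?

Optimal: Rivera→Section 9am (89 points), Quispe→Section 4pm (74 points), Lindqvist→Section 11am (85 points), Rossi→Section 1pm (81 points) — total 89+74+85+81 = 329 points.
Row-greedy (each student in turn takes its best remaining section) gives 262 points, worse by 67.
Checked against all permutations: 329 points is optimal.

Maximum total: 329 points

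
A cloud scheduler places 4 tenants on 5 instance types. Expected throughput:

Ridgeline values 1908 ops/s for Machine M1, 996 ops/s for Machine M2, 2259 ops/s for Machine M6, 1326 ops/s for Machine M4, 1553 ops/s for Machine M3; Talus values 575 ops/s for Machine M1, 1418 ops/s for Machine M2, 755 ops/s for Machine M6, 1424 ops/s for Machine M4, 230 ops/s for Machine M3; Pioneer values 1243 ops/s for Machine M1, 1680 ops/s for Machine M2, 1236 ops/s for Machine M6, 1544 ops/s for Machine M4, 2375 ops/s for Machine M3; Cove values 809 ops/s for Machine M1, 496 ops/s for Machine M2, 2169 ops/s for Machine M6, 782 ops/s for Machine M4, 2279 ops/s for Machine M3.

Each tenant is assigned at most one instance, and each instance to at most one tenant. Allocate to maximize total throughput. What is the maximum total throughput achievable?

Max total: 7876 ops/s

This is the linear assignment problem.
Optimal: Ridgeline→Machine M1 (1908 ops/s), Talus→Machine M4 (1424 ops/s), Pioneer→Machine M3 (2375 ops/s), Cove→Machine M6 (2169 ops/s) — total 1908+1424+2375+2169 = 7876 ops/s.
Column-greedy (each instance in turn goes to its best remaining tenant) gives 7181 ops/s, worse by 695.
Swapping Pioneer↔Talus (Pioneer→Machine M4 1544 ops/s, Talus→Machine M3 230 ops/s) loses 2025.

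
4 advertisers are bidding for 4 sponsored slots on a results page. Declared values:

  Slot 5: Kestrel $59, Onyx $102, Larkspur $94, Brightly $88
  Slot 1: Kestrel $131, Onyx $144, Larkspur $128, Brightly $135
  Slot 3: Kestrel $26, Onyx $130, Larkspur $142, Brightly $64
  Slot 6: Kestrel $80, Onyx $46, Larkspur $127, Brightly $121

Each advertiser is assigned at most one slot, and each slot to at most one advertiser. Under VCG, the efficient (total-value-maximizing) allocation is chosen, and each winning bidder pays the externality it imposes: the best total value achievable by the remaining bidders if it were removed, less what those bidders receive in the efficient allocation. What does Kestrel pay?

Kestrel pays $42.

Efficient allocation: Kestrel→Slot 1 ($131), Onyx→Slot 5 ($102), Larkspur→Slot 3 ($142), Brightly→Slot 6 ($121); total welfare W = $496.
Kestrel receives Slot 1 at value $131, so the others get W − 131 = $365.
Without Kestrel: best allocation of the remaining 3 bidders over all 4 slots is Onyx→Slot 1 ($144), Larkspur→Slot 3 ($142), Brightly→Slot 6 ($121), total $407.
VCG payment = (others' best without Kestrel) − (others' welfare with Kestrel) = 407 − 365 = $42.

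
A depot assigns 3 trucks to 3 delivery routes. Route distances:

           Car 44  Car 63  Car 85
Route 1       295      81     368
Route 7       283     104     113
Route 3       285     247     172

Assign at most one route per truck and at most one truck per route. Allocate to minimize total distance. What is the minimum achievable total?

Minimum total: 479 km

Treat this as an assignment problem: match each truck to one route.
Optimal: Car 44→Route 3 (285 km), Car 63→Route 1 (81 km), Car 85→Route 7 (113 km) — total 285+81+113 = 479 km.
Row-greedy (each truck in turn takes its cheapest remaining route) gives 536 km, worse by 57.
Next-best assignment: Car 44→Route 7, Car 63→Route 1, Car 85→Route 3 = 536 km.
Swapping Car 85↔Car 44 (Car 85→Route 3 172 km, Car 44→Route 7 283 km) adds 57.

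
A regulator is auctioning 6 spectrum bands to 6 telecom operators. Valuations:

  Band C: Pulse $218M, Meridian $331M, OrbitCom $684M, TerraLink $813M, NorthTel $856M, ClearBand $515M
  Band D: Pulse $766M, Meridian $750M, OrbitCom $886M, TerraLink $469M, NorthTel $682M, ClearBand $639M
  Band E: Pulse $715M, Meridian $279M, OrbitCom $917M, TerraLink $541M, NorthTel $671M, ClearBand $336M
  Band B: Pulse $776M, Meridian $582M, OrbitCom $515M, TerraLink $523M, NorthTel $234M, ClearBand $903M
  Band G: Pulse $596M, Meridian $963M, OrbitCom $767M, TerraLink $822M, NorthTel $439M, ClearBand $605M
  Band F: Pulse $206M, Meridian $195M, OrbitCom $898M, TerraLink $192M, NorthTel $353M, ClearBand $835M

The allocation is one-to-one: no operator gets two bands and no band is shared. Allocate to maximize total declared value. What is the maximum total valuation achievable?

This is a one-to-one assignment (maximum-weight bipartite matching).
Optimal: Pulse→Band D ($766M), Meridian→Band G ($963M), OrbitCom→Band F ($898M), TerraLink→Band C ($813M), NorthTel→Band E ($671M), ClearBand→Band B ($903M) — total 766+963+898+813+671+903 = $5014M.
Row-greedy (each operator in turn takes its best remaining band) gives $4986M, worse by 28.
Next-best assignment: Pulse→Band B, Meridian→Band G, OrbitCom→Band E, TerraLink→Band C, NorthTel→Band D, ClearBand→Band F = $4986M.

Max total: $5014M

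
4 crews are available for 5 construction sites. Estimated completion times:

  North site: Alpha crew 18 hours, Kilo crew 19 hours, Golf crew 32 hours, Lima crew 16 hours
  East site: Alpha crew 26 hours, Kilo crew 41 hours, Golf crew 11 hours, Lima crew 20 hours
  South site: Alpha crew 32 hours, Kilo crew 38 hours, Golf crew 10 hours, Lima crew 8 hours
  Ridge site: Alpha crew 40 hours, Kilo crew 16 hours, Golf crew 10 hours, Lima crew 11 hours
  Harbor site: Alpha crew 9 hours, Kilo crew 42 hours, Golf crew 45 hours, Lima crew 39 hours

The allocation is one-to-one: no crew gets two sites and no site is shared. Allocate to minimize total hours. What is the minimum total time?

Optimal: Alpha crew→Harbor site (9 hours), Kilo crew→Ridge site (16 hours), Golf crew→East site (11 hours), Lima crew→South site (8 hours) — total 9+16+11+8 = 44 hours.
Min-entry greedy (repeatedly take the single cheapest remaining cell) gives 46 hours, worse by 2.
Every other assignment is strictly worse.

Minimum total: 44 hours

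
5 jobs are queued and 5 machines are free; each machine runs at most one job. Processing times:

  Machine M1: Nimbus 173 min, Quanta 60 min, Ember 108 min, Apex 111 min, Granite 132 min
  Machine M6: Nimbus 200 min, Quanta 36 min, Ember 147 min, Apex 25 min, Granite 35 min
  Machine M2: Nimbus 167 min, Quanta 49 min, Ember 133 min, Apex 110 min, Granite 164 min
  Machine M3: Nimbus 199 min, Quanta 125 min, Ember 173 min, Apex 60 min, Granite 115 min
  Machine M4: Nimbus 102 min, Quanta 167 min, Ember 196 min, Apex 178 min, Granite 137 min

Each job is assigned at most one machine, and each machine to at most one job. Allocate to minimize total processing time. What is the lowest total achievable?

Minimum total: 354 min

This is a one-to-one assignment (minimum-cost bipartite matching).
Optimal: Nimbus→Machine M4 (102 min), Quanta→Machine M2 (49 min), Ember→Machine M1 (108 min), Apex→Machine M3 (60 min), Granite→Machine M6 (35 min) — total 102+49+108+60+35 = 354 min.
Column-greedy (each machine in turn goes to its cheapest remaining job) gives 435 min, worse by 81.
Next-best assignment: Nimbus→Machine M4, Quanta→Machine M1, Ember→Machine M2, Apex→Machine M3, Granite→Machine M6 = 390 min.
Every other assignment is strictly worse.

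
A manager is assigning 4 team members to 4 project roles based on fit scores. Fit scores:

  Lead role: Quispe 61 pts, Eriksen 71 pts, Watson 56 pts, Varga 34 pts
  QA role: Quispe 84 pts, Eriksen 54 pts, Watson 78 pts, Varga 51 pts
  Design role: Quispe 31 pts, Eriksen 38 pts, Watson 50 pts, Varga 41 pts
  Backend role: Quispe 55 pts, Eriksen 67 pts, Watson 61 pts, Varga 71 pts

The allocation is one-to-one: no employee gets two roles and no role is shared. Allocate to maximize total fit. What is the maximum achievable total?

Optimal: Quispe→QA role (84 pts), Eriksen→Lead role (71 pts), Watson→Design role (50 pts), Varga→Backend role (71 pts) — total 84+71+50+71 = 276 pts.
Row-greedy (each employee in turn takes its best remaining role) gives 257 pts, worse by 19.
Next-best assignment: Quispe→QA role, Eriksen→Lead role, Watson→Backend role, Varga→Design role = 257 pts.
Checked against all permutations: 276 pts is optimal.

Maximum total: 276 pts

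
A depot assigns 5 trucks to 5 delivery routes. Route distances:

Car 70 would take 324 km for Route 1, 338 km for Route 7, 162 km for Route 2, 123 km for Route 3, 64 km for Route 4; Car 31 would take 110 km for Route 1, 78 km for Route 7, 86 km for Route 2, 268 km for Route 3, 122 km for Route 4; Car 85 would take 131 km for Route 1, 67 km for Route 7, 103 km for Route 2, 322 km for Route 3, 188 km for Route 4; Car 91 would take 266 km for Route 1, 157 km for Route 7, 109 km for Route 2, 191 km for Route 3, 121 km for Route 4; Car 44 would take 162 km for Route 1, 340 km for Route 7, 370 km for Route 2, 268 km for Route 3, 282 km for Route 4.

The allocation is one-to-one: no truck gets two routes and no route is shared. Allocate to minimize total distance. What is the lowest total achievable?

Optimal: Car 70→Route 3 (123 km), Car 31→Route 2 (86 km), Car 85→Route 7 (67 km), Car 91→Route 4 (121 km), Car 44→Route 1 (162 km) — total 123+86+67+121+162 = 559 km.
Min-entry greedy (repeatedly take the single cheapest remaining cell) gives 570 km, worse by 11.
Next-best assignment: Car 70→Route 4, Car 31→Route 2, Car 85→Route 7, Car 91→Route 3, Car 44→Route 1 = 570 km.
Every other assignment is strictly worse.

Min total: 559 km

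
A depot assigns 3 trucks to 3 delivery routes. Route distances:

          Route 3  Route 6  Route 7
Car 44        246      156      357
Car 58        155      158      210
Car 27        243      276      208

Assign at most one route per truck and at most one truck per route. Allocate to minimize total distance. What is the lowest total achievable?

Min total: 519 km

Treat this as an assignment problem: match each truck to one route.
Optimal: Car 44→Route 6 (156 km), Car 58→Route 3 (155 km), Car 27→Route 7 (208 km) — total 156+155+208 = 519 km.
Every other assignment is strictly worse.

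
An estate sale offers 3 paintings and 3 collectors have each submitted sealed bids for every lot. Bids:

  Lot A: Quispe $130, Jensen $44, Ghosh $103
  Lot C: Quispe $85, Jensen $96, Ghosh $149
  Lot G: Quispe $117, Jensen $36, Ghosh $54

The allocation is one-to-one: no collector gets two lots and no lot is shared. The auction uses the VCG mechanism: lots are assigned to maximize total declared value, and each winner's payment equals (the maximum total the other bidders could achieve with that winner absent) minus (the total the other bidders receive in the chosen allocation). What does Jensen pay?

Efficient allocation: Quispe→Lot G ($117), Jensen→Lot C ($96), Ghosh→Lot A ($103); total welfare W = $316.
Jensen receives Lot C at value $96, so the others get W − 96 = $220.
Without Jensen: best allocation of the remaining 2 bidders over all 3 lots is Quispe→Lot A ($130), Ghosh→Lot C ($149), total $279.
VCG payment = (others' best without Jensen) − (others' welfare with Jensen) = 279 − 220 = $59.

Jensen pays $59.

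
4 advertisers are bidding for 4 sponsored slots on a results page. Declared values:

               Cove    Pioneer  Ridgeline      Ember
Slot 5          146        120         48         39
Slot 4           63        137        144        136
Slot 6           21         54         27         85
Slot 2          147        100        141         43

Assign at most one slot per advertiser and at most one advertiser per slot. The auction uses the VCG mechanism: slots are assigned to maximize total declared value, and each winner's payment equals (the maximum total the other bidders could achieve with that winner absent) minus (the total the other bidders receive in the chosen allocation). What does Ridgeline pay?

Ridgeline pays $35.

Efficient allocation: Cove→Slot 5 ($146), Pioneer→Slot 4 ($137), Ridgeline→Slot 2 ($141), Ember→Slot 6 ($85); total welfare W = $509.
Ridgeline receives Slot 2 at value $141, so the others get W − 141 = $368.
Without Ridgeline: best allocation of the remaining 3 bidders over all 4 slots is Cove→Slot 2 ($147), Pioneer→Slot 5 ($120), Ember→Slot 4 ($136), total $403.
VCG payment = (others' best without Ridgeline) − (others' welfare with Ridgeline) = 403 − 368 = $35.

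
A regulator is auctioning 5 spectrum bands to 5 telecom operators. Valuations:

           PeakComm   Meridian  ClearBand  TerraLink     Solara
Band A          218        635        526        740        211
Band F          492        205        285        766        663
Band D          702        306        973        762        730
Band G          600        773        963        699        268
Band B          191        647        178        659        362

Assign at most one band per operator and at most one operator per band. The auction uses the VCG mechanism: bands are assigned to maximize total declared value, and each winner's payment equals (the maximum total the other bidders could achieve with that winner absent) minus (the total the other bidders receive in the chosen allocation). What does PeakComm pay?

Efficient allocation: PeakComm→Band D ($702M), Meridian→Band B ($647M), ClearBand→Band G ($963M), TerraLink→Band A ($740M), Solara→Band F ($663M); total welfare W = $3715M.
PeakComm receives Band D at value $702M, so the others get W − 702 = $3013M.
Without PeakComm: best allocation of the remaining 4 bidders over all 5 bands is Meridian→Band G ($773M), ClearBand→Band D ($973M), TerraLink→Band A ($740M), Solara→Band F ($663M), total $3149M.
VCG payment = (others' best without PeakComm) − (others' welfare with PeakComm) = 3149 − 3013 = $136M.

PeakComm pays $136M.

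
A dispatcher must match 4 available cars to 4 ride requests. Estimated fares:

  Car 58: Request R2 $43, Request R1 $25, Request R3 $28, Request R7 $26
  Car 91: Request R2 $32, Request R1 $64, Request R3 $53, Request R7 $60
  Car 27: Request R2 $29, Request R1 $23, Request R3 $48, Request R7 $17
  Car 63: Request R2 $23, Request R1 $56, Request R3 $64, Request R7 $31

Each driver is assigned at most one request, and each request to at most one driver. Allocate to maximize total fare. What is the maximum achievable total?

Optimal: Car 58→Request R2 ($43), Car 91→Request R7 ($60), Car 27→Request R3 ($48), Car 63→Request R1 ($56) — total 43+60+48+56 = $207.
Column-greedy (each request in turn goes to its best remaining driver) gives $188, worse by 19.
Next-best assignment: Car 58→Request R2, Car 91→Request R7, Car 27→Request R1, Car 63→Request R3 = $190.
Swapping Car 91↔Car 63 (Car 91→Request R1 $64, Car 63→Request R7 $31) loses 21.

Max total: $207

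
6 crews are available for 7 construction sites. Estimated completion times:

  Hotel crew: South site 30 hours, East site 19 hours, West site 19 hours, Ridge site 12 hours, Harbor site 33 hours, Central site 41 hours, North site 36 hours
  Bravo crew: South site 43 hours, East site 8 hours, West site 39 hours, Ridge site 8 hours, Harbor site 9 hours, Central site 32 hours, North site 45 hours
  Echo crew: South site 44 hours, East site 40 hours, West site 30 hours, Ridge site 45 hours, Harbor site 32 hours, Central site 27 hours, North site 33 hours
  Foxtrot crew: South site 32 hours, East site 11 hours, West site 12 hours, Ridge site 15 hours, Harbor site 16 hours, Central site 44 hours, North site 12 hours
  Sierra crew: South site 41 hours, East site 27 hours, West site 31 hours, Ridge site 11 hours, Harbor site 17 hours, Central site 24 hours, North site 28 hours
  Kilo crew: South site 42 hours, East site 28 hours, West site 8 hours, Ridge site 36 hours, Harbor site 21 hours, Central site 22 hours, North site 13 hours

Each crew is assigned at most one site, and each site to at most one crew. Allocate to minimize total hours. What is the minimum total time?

Minimum total: 84 hours

This is the linear assignment problem.
Optimal: Hotel crew→Ridge site (12 hours), Bravo crew→East site (8 hours), Echo crew→Central site (27 hours), Foxtrot crew→North site (12 hours), Sierra crew→Harbor site (17 hours), Kilo crew→West site (8 hours) — total 12+8+27+12+17+8 = 84 hours.
Min-entry greedy (repeatedly take the single cheapest remaining cell) gives 96 hours, worse by 12.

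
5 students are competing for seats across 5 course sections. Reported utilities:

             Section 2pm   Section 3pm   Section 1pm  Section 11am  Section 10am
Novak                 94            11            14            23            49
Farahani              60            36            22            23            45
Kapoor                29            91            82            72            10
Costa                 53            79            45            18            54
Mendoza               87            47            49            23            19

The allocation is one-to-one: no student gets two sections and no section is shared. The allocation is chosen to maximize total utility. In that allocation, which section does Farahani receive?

Optimal: Novak→Section 2pm (94 points), Farahani→Section 10am (45 points), Kapoor→Section 11am (72 points), Costa→Section 3pm (79 points), Mendoza→Section 1pm (49 points) — total 94+45+72+79+49 = 339 points.
Row-greedy (each student in turn takes its best remaining section) gives 298 points, worse by 41.
Checked against all permutations: 339 points is optimal.
Farahani's own top section is Section 2pm (60 points), but forcing Farahani→Section 2pm and reassigning the rest optimally gives only 309 points — worse by 30.

Farahani receives Section 10am.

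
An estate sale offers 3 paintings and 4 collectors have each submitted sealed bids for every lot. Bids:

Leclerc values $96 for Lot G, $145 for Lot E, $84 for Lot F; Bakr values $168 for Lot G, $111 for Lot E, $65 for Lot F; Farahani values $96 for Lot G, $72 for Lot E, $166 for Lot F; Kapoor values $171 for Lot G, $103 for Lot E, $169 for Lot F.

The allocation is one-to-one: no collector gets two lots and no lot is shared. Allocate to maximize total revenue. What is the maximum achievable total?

Optimal: Bakr→Lot G ($168), Leclerc→Lot E ($145), Kapoor→Lot F ($169) — total 168+145+169 = $482.
Row-greedy (each collector in turn takes its best remaining lot) gives $479, worse by 3.

Maximum total: $482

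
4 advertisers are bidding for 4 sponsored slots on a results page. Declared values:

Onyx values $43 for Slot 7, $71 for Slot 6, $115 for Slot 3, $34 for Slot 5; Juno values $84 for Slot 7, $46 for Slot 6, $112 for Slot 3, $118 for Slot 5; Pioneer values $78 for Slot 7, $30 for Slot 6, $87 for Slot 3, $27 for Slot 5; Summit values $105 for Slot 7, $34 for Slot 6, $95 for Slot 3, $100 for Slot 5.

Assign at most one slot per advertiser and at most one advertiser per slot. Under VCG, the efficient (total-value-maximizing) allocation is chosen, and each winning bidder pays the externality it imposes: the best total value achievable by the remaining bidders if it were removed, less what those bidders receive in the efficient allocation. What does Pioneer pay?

Pioneer pays $44.

Efficient allocation: Onyx→Slot 6 ($71), Juno→Slot 5 ($118), Pioneer→Slot 3 ($87), Summit→Slot 7 ($105); total welfare W = $381.
Pioneer receives Slot 3 at value $87, so the others get W − 87 = $294.
Without Pioneer: best allocation of the remaining 3 bidders over all 4 slots is Onyx→Slot 3 ($115), Juno→Slot 5 ($118), Summit→Slot 7 ($105), total $338.
VCG payment = (others' best without Pioneer) − (others' welfare with Pioneer) = 338 − 294 = $44.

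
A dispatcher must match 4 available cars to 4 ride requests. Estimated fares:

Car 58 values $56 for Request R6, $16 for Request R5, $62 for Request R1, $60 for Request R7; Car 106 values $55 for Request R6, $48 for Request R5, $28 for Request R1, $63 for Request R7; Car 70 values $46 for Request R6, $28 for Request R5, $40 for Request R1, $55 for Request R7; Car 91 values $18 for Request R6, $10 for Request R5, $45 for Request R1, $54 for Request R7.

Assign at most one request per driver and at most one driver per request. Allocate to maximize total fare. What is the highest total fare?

Maximum total: $210

This is a one-to-one assignment (maximum-weight bipartite matching).
Optimal: Car 58→Request R1 ($62), Car 106→Request R5 ($48), Car 70→Request R6 ($46), Car 91→Request R7 ($54) — total 62+48+46+54 = $210.
Column-greedy (each request in turn goes to its best remaining driver) gives $204, worse by 6.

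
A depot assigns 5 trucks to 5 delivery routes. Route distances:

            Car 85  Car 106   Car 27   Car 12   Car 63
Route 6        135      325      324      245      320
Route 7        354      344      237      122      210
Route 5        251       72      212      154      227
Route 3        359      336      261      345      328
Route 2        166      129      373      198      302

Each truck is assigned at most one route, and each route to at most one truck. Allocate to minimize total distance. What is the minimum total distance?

Min total: 874 km

Optimal: Car 85→Route 6 (135 km), Car 106→Route 2 (129 km), Car 27→Route 3 (261 km), Car 12→Route 7 (122 km), Car 63→Route 5 (227 km) — total 135+129+261+122+227 = 874 km.
Min-entry greedy (repeatedly take the single cheapest remaining cell) gives 892 km, worse by 18.
Checked against all permutations: 874 km is optimal.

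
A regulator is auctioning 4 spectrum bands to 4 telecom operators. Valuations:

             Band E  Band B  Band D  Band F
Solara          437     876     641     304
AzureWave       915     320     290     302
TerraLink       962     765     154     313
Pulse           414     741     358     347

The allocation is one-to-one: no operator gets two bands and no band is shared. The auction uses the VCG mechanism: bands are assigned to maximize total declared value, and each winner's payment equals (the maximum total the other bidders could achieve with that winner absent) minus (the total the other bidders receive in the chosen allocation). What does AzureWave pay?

AzureWave pays $591M.

Efficient allocation: Solara→Band D ($641M), AzureWave→Band E ($915M), TerraLink→Band B ($765M), Pulse→Band F ($347M); total welfare W = $2668M.
AzureWave receives Band E at value $915M, so the others get W − 915 = $1753M.
Without AzureWave: best allocation of the remaining 3 bidders over all 4 bands is Solara→Band D ($641M), TerraLink→Band E ($962M), Pulse→Band B ($741M), total $2344M.
VCG payment = (others' best without AzureWave) − (others' welfare with AzureWave) = 2344 − 1753 = $591M.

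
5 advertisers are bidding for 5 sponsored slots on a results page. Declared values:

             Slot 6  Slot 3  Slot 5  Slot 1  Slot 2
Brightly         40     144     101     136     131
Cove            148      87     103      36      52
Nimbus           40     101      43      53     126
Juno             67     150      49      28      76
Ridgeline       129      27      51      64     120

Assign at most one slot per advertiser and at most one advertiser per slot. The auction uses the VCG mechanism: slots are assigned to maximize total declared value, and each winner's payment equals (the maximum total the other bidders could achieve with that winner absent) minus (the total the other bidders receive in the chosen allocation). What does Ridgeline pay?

Ridgeline pays $45.

Efficient allocation: Brightly→Slot 1 ($136), Cove→Slot 5 ($103), Nimbus→Slot 2 ($126), Juno→Slot 3 ($150), Ridgeline→Slot 6 ($129); total welfare W = $644.
Ridgeline receives Slot 6 at value $129, so the others get W − 129 = $515.
Without Ridgeline: best allocation of the remaining 4 bidders over all 5 slots is Brightly→Slot 1 ($136), Cove→Slot 6 ($148), Nimbus→Slot 2 ($126), Juno→Slot 3 ($150), total $560.
VCG payment = (others' best without Ridgeline) − (others' welfare with Ridgeline) = 560 − 515 = $45.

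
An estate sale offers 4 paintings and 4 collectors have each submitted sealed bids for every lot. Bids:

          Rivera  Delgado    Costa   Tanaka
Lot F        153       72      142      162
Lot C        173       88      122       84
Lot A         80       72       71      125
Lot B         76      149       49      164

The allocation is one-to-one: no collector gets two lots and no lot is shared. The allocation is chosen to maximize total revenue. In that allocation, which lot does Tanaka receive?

Tanaka receives Lot A.

Optimal: Rivera→Lot C ($173), Delgado→Lot B ($149), Costa→Lot F ($142), Tanaka→Lot A ($125) — total 173+149+142+125 = $589.
Column-greedy (each lot in turn goes to its best remaining collector) gives $456, worse by 133.
Swapping Delgado↔Rivera (Delgado→Lot C $88, Rivera→Lot B $76) loses 158.
Tanaka's own top lot is Lot B ($164), but forcing Tanaka→Lot B and reassigning the rest optimally gives only $551 — worse by 38.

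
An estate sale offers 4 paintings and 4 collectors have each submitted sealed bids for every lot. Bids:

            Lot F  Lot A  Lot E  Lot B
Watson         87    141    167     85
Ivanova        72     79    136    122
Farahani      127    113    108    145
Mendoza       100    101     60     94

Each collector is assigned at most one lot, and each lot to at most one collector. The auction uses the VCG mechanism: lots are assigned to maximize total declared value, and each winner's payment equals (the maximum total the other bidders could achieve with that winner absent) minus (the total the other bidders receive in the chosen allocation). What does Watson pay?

Watson pays $1.

Efficient allocation: Watson→Lot A ($141), Ivanova→Lot E ($136), Farahani→Lot B ($145), Mendoza→Lot F ($100); total welfare W = $522.
Watson receives Lot A at value $141, so the others get W − 141 = $381.
Without Watson: best allocation of the remaining 3 bidders over all 4 lots is Ivanova→Lot E ($136), Farahani→Lot B ($145), Mendoza→Lot A ($101), total $382.
VCG payment = (others' best without Watson) − (others' welfare with Watson) = 382 − 381 = $1.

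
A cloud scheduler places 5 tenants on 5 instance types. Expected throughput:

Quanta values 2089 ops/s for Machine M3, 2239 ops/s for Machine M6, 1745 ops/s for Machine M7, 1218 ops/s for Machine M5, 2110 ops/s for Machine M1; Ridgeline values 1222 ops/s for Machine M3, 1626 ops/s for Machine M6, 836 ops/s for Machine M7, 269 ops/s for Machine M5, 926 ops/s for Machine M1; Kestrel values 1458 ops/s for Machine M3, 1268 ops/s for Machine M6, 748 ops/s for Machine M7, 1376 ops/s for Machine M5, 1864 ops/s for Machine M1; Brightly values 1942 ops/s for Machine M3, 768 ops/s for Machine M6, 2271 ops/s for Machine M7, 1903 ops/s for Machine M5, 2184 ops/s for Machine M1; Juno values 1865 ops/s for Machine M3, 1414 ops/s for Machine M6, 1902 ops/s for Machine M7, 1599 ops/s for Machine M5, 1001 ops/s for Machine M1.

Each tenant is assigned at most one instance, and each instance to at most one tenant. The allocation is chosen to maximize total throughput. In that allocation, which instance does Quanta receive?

Optimal: Quanta→Machine M3 (2089 ops/s), Ridgeline→Machine M6 (1626 ops/s), Kestrel→Machine M1 (1864 ops/s), Brightly→Machine M7 (2271 ops/s), Juno→Machine M5 (1599 ops/s) — total 2089+1626+1864+2271+1599 = 9449 ops/s.
Max-entry greedy (repeatedly take the single best remaining cell) gives 8508 ops/s, worse by 941.
Swapping Kestrel↔Brightly (Kestrel→Machine M7 748 ops/s, Brightly→Machine M1 2184 ops/s) loses 1203.
No other one-to-one assignment exceeds 9449 ops/s.
Quanta's own top instance is Machine M6 (2239 ops/s), but forcing Quanta→Machine M6 and reassigning the rest optimally gives only 9195 ops/s — worse by 254.

Quanta receives Machine M3.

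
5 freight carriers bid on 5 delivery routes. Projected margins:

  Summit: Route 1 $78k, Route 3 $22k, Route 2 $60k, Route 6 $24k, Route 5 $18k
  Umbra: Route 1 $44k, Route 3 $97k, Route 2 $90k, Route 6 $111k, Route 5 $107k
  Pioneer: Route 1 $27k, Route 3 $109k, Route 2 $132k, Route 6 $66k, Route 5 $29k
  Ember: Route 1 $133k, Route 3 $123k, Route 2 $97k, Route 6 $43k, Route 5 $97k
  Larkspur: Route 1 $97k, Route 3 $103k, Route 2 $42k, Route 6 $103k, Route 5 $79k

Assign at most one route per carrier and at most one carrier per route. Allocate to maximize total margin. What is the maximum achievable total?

Maximum total: $543k

This is a one-to-one assignment (maximum-weight bipartite matching).
Optimal: Summit→Route 1 ($78k), Umbra→Route 5 ($107k), Pioneer→Route 2 ($132k), Ember→Route 3 ($123k), Larkspur→Route 6 ($103k) — total 78+107+132+123+103 = $543k.
Column-greedy (each route in turn goes to its best remaining carrier) gives $453k, worse by 90.
Next-best assignment: Summit→Route 1, Umbra→Route 6, Pioneer→Route 2, Ember→Route 3, Larkspur→Route 5 = $523k.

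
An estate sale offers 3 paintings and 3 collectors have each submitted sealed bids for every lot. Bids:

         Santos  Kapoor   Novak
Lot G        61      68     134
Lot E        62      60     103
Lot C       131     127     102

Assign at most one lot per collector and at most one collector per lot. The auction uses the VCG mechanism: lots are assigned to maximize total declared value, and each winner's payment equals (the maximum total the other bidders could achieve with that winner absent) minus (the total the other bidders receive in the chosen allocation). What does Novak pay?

Efficient allocation: Santos→Lot C ($131), Kapoor→Lot E ($60), Novak→Lot G ($134); total welfare W = $325.
Novak receives Lot G at value $134, so the others get W − 134 = $191.
Without Novak: best allocation of the remaining 2 bidders over all 3 lots is Santos→Lot C ($131), Kapoor→Lot G ($68), total $199.
VCG payment = (others' best without Novak) − (others' welfare with Novak) = 199 − 191 = $8.

Novak pays $8.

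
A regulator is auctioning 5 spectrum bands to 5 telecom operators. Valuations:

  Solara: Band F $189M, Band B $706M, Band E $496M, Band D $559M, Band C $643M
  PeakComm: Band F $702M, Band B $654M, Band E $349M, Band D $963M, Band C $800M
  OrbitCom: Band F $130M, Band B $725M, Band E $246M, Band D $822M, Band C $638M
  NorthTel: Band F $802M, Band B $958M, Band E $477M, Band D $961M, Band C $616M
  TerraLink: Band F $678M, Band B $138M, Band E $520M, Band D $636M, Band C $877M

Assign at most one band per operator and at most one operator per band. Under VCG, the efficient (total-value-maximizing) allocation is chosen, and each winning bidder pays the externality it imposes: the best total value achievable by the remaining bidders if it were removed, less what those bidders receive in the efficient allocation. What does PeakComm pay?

Efficient allocation: Solara→Band E ($496M), PeakComm→Band D ($963M), OrbitCom→Band B ($725M), NorthTel→Band F ($802M), TerraLink→Band C ($877M); total welfare W = $3863M.
PeakComm receives Band D at value $963M, so the others get W − 963 = $2900M.
Without PeakComm: best allocation of the remaining 4 bidders over all 5 bands is Solara→Band B ($706M), OrbitCom→Band D ($822M), NorthTel→Band F ($802M), TerraLink→Band C ($877M), total $3207M.
VCG payment = (others' best without PeakComm) − (others' welfare with PeakComm) = 3207 − 2900 = $307M.

PeakComm pays $307M.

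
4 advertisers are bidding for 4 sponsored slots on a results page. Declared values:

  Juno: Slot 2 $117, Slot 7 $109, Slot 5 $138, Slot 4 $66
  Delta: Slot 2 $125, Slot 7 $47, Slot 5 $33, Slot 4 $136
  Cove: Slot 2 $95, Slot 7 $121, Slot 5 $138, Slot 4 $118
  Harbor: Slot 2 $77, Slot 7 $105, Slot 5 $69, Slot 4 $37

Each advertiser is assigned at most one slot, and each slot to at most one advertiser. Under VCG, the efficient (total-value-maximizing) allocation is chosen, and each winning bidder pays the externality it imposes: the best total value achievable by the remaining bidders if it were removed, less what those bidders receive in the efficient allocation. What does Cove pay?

Cove pays $21.

Efficient allocation: Juno→Slot 2 ($117), Delta→Slot 4 ($136), Cove→Slot 5 ($138), Harbor→Slot 7 ($105); total welfare W = $496.
Cove receives Slot 5 at value $138, so the others get W − 138 = $358.
Without Cove: best allocation of the remaining 3 bidders over all 4 slots is Juno→Slot 5 ($138), Delta→Slot 4 ($136), Harbor→Slot 7 ($105), total $379.
VCG payment = (others' best without Cove) − (others' welfare with Cove) = 379 − 358 = $21.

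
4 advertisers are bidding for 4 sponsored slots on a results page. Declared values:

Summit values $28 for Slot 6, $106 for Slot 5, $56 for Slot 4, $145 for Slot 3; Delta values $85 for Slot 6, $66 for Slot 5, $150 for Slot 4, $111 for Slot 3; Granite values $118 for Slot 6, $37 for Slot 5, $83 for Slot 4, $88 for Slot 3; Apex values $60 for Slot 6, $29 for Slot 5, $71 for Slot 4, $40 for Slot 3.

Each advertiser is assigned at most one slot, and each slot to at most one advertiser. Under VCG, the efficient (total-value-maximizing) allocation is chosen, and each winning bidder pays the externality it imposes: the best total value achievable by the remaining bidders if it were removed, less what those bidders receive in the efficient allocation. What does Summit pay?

Summit pays $11.

Efficient allocation: Summit→Slot 3 ($145), Delta→Slot 4 ($150), Granite→Slot 6 ($118), Apex→Slot 5 ($29); total welfare W = $442.
Summit receives Slot 3 at value $145, so the others get W − 145 = $297.
Without Summit: best allocation of the remaining 3 bidders over all 4 slots is Delta→Slot 4 ($150), Granite→Slot 6 ($118), Apex→Slot 3 ($40), total $308.
VCG payment = (others' best without Summit) − (others' welfare with Summit) = 308 − 297 = $11.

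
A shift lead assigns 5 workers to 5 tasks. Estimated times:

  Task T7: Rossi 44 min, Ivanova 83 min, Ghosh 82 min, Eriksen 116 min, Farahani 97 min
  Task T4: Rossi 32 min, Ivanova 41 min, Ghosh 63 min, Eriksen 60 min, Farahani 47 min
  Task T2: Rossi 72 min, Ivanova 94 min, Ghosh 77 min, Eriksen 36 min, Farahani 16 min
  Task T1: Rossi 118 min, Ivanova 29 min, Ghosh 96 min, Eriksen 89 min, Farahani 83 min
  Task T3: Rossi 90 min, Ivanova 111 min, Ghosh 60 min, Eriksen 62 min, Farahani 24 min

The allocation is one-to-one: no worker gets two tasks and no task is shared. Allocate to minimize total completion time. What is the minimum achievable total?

Min total: 196 min

This is the linear assignment problem.
Optimal: Rossi→Task T7 (44 min), Ivanova→Task T1 (29 min), Ghosh→Task T4 (63 min), Eriksen→Task T2 (36 min), Farahani→Task T3 (24 min) — total 44+29+63+36+24 = 196 min.
Column-greedy (each task in turn goes to its cheapest remaining worker) gives 250 min, worse by 54.
Next-best assignment: Rossi→Task T4, Ivanova→Task T1, Ghosh→Task T7, Eriksen→Task T2, Farahani→Task T3 = 203 min.
Swapping Rossi↔Farahani (Rossi→Task T3 90 min, Farahani→Task T7 97 min) adds 119.
Every other assignment is strictly worse.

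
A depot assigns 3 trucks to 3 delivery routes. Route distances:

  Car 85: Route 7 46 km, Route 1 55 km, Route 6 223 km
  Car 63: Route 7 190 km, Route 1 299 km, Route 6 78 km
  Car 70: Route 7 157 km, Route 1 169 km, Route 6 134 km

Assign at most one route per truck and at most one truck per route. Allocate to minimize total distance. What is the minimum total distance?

Minimum total: 290 km

Optimal: Car 85→Route 1 (55 km), Car 63→Route 6 (78 km), Car 70→Route 7 (157 km) — total 55+78+157 = 290 km.
Min-entry greedy (repeatedly take the single cheapest remaining cell) gives 293 km, worse by 3.
Next-best assignment: Car 85→Route 7, Car 63→Route 6, Car 70→Route 1 = 293 km.
Swapping Car 70↔Car 63 (Car 70→Route 6 134 km, Car 63→Route 7 190 km) adds 89.
Every other assignment is strictly worse.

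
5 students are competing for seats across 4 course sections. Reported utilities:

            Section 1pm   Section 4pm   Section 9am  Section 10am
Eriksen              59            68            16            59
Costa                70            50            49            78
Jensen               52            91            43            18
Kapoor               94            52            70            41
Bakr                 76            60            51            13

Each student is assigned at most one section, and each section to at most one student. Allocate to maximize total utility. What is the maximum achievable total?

This is a one-to-one assignment (maximum-weight bipartite matching).
Optimal: Bakr→Section 1pm (76 points), Jensen→Section 4pm (91 points), Kapoor→Section 9am (70 points), Costa→Section 10am (78 points) — total 76+91+70+78 = 315 points.
Next-best assignment: Kapoor→Section 1pm, Jensen→Section 4pm, Bakr→Section 9am, Costa→Section 10am = 314 points.
Checked against all permutations: 315 points is optimal.

Max total: 315 points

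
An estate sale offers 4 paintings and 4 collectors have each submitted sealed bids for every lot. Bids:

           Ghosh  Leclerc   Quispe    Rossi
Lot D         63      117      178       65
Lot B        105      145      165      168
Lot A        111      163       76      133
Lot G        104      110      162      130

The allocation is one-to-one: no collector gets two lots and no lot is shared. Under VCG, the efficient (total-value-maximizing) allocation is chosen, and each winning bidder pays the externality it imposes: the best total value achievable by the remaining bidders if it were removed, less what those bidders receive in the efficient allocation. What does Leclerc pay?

Leclerc pays $7.

Efficient allocation: Ghosh→Lot G ($104), Leclerc→Lot A ($163), Quispe→Lot D ($178), Rossi→Lot B ($168); total welfare W = $613.
Leclerc receives Lot A at value $163, so the others get W − 163 = $450.
Without Leclerc: best allocation of the remaining 3 bidders over all 4 lots is Ghosh→Lot A ($111), Quispe→Lot D ($178), Rossi→Lot B ($168), total $457.
VCG payment = (others' best without Leclerc) − (others' welfare with Leclerc) = 457 − 450 = $7.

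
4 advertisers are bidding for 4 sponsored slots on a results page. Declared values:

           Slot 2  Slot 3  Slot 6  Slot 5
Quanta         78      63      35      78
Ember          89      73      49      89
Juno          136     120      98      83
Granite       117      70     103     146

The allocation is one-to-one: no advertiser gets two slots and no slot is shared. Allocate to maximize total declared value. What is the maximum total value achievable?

Optimal: Quanta→Slot 3 ($63), Ember→Slot 2 ($89), Juno→Slot 6 ($98), Granite→Slot 5 ($146) — total 63+89+98+146 = $396.
Row-greedy (each advertiser in turn takes its best remaining slot) gives $390, worse by 6.
Every other assignment is strictly worse.

Max total: $396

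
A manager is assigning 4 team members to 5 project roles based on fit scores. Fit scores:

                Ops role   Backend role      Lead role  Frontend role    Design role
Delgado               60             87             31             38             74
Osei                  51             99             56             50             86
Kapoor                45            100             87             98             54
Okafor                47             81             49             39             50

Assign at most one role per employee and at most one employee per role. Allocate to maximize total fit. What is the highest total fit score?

Maximum total: 325 pts

Optimal: Delgado→Ops role (60 pts), Osei→Design role (86 pts), Kapoor→Frontend role (98 pts), Okafor→Backend role (81 pts) — total 60+86+98+81 = 325 pts.
Column-greedy (each role in turn goes to its best remaining employee) gives 255 pts, worse by 70.
Next-best assignment: Delgado→Backend role, Osei→Design role, Kapoor→Frontend role, Okafor→Lead role = 320 pts.
Checked against all permutations: 325 pts is optimal.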